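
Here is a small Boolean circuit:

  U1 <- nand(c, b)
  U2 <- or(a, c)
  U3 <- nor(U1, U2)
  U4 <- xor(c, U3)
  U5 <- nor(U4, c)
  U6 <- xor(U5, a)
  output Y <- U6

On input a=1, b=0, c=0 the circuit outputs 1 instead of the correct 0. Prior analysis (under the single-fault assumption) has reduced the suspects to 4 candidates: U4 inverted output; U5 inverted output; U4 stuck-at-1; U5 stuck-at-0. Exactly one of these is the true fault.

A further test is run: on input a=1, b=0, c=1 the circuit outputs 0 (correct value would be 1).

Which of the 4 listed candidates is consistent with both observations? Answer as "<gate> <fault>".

U5 inverted output

Evaluate each candidate on input a=1, b=0, c=1:
  U4 inverted output: U1=1, U2=1, U3=0, U4=0 [inverted output], U5=0, U6=1 → 1 — eliminated
  U5 inverted output: U1=1, U2=1, U3=0, U4=1, U5=1 [inverted output], U6=0 → 0 — matches
  U4 stuck-at-1: U1=1, U2=1, U3=0, U4=1 [stuck-at-1], U5=0, U6=1 → 1 — eliminated
  U5 stuck-at-0: U1=1, U2=1, U3=0, U4=1, U5=0 [stuck-at-0], U6=1 → 1 — eliminated
Only U5 inverted output reproduces the observed 0.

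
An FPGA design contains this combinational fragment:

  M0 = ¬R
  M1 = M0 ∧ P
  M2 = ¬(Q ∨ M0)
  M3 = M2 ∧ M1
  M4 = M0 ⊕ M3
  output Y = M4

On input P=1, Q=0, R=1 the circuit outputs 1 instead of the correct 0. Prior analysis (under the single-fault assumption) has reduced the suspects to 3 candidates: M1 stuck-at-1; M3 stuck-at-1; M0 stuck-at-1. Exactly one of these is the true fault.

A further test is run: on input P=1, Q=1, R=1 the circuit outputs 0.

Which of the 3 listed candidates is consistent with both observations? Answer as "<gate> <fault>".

Evaluate each candidate on input P=1, Q=1, R=1:
  M1 stuck-at-1: M0=0, M1=1 [stuck-at-1], M2=0, M3=0, M4=0 → 0 — matches
  M3 stuck-at-1: M0=0, M1=0, M2=0, M3=1 [stuck-at-1], M4=1 → 1 — eliminated
  M0 stuck-at-1: M0=1 [stuck-at-1], M1=1, M2=0, M3=0, M4=1 → 1 — eliminated
Only M1 stuck-at-1 reproduces the observed 0.

M1 stuck-at-1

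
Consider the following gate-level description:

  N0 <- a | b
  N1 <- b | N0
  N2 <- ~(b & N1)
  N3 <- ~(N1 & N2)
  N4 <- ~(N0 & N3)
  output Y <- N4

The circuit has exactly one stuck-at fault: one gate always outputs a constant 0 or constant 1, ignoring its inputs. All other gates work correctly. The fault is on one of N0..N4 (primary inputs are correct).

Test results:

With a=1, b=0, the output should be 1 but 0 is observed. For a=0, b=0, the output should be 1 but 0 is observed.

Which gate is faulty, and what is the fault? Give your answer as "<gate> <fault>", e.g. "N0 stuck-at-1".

N4 stuck-at-0

Fault-free values for test 1 (a=1, b=0): N0=1, N1=1, N2=1, N3=0, N4=1, giving Y=1. Observed 0.
Test 1: faults giving observed 0 are {N1 stuck-at-0, N2 stuck-at-0, N3 stuck-at-1, N4 stuck-at-0}.
Test 2 (a=0, b=0): fault-free N0=0, N1=0, N2=1, N3=1, N4=1 → 1; observed 0. Eliminates N1 stuck-at-0, N2 stuck-at-0, N3 stuck-at-1.
Only N4 stuck-at-0 is consistent with every test.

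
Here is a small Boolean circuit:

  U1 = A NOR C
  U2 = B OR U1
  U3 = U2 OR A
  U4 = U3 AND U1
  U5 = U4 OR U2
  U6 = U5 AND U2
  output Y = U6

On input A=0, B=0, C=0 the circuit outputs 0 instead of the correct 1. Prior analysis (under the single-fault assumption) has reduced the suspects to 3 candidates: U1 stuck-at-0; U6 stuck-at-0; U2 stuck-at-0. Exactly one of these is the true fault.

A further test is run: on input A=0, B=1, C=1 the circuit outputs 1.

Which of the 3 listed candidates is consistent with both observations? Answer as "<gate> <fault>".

U1 stuck-at-0

Evaluate each candidate on input A=0, B=1, C=1:
  U1 stuck-at-0: U1=0 [stuck-at-0], U2=1, U3=1, U4=0, U5=1, U6=1 → 1 — matches
  U6 stuck-at-0: U1=0, U2=1, U3=1, U4=0, U5=1, U6=0 [stuck-at-0] → 0 — eliminated
  U2 stuck-at-0: U1=0, U2=0 [stuck-at-0], U3=0, U4=0, U5=0, U6=0 → 0 — eliminated
Only U1 stuck-at-0 reproduces the observed 1.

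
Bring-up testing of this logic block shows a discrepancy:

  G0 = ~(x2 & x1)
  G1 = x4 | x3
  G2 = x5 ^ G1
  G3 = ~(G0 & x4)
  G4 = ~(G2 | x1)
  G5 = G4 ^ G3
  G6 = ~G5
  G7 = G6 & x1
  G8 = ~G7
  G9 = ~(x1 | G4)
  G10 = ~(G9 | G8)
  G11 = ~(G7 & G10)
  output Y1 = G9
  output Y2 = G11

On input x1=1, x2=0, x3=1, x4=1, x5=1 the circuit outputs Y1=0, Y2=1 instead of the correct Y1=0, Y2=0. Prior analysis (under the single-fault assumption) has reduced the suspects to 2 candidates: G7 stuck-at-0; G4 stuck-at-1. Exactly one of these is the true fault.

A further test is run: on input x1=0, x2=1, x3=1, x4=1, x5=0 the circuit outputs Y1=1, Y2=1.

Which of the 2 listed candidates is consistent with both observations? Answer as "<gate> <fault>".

Evaluate each candidate on input x1=0, x2=1, x3=1, x4=1, x5=0:
  G7 stuck-at-0: G0=1, G1=1, G2=1, G3=0, G4=0, G5=0, G6=1, G7=0 [stuck-at-0], G8=1, G9=1, G10=0, G11=1 → Y1=1, Y2=1 — matches
  G4 stuck-at-1: G0=1, G1=1, G2=1, G3=0, G4=1 [stuck-at-1], G5=1, G6=0, G7=0, G8=1, G9=0, G10=0, G11=1 → Y1=0, Y2=1 — eliminated
Only G7 stuck-at-0 reproduces the observed Y1=1, Y2=1.

G7 stuck-at-0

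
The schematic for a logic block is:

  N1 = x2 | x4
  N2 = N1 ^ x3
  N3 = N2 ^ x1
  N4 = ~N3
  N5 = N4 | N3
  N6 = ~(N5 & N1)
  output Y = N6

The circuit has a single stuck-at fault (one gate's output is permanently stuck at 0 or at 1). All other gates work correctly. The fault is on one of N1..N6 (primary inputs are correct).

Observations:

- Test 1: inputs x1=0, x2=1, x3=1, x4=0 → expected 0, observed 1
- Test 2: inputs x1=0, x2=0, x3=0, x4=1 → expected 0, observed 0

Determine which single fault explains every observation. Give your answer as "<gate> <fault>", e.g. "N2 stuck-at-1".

Fault-free values for test 1 (x1=0, x2=1, x3=1, x4=0): N1=1, N2=0, N3=0, N4=1, N5=1, N6=0, giving Y=0. Observed 1.
Test 1: faults giving observed 1 are {N1 stuck-at-0, N4 stuck-at-0, N5 stuck-at-0, N6 stuck-at-1}.
Test 2 (x1=0, x2=0, x3=0, x4=1): fault-free N1=1, N2=1, N3=1, N4=0, N5=1, N6=0 → 0; observed 0. Eliminates N1 stuck-at-0, N5 stuck-at-0, N6 stuck-at-1.
Only N4 stuck-at-0 is consistent with every test.

N4 stuck-at-0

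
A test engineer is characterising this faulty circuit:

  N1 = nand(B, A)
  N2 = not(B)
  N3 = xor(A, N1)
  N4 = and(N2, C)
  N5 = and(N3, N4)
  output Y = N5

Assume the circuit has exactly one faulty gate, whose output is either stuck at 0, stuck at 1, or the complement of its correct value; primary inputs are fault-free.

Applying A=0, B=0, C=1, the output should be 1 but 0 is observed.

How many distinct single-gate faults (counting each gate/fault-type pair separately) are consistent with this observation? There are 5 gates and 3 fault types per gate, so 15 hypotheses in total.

10

Fault-free: N1=1, N2=1, N3=1, N4=1, N5=1 → 1. Observed 0.
  N1: stuck-at-0, inverted output ✓; others ✗
  N2: stuck-at-0, inverted output ✓; others ✗
  N3: stuck-at-0, inverted output ✓; others ✗
  N4: stuck-at-0, inverted output ✓; others ✗
  N5: stuck-at-0, inverted output ✓; others ✗
Consistent faults: {N1 stuck-at-0, N1 inverted output, N2 stuck-at-0, N2 inverted output, N3 stuck-at-0, N3 inverted output, N4 stuck-at-0, N4 inverted output, N5 stuck-at-0, N5 inverted output} — 10 in all.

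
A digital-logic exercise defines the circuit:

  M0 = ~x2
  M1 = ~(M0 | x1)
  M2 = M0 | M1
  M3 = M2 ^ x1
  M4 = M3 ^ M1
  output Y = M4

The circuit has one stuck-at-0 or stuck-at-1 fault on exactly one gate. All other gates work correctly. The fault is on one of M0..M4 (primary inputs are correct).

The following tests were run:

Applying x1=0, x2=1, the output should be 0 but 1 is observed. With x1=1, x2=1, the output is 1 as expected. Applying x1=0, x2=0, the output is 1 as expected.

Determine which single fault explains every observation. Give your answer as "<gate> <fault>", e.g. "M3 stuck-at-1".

Fault-free values for test 1 (x1=0, x2=1): M0=0, M1=1, M2=1, M3=1, M4=0, giving Y=0. Observed 1.
Test 1: faults giving observed 1 are {M0 stuck-at-1, M2 stuck-at-0, M3 stuck-at-0, M4 stuck-at-1}.
Test 2 (x1=1, x2=1): fault-free M0=0, M1=0, M2=0, M3=1, M4=1 → 1; observed 1. Eliminates M0 stuck-at-1, M3 stuck-at-0.
Test 3 (x1=0, x2=0): fault-free M0=1, M1=0, M2=1, M3=1, M4=1 → 1; observed 1. Eliminates M2 stuck-at-0.
Only M4 stuck-at-1 is consistent with every test.

M4 stuck-at-1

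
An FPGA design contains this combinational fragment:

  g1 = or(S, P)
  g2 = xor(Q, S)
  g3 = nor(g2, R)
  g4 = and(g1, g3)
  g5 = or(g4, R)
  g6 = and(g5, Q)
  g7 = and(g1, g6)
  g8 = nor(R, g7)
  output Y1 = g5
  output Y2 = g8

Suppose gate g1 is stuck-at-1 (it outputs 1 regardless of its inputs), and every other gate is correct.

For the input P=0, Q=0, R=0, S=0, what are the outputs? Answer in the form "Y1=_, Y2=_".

Y1=1, Y2=1

Propagate with g1 forced: g1=1 [stuck-at-1], g2=0, g3=1, g4=1, g5=1, g6=0, g7=0, g8=1.
So the outputs are Y1=1, Y2=1. (Without the fault they would be Y1=0, Y2=1.)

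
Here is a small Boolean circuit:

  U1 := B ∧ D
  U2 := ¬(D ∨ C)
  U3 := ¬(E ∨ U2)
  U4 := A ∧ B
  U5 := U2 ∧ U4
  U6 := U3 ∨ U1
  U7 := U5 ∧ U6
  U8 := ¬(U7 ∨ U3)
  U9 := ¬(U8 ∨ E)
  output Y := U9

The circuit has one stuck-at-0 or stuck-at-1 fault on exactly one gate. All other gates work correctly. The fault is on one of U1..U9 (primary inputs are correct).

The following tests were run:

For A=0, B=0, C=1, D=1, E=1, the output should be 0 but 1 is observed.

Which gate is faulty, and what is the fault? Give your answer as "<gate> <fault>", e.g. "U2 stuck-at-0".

Fault-free values for test 1 (A=0, B=0, C=1, D=1, E=1): U1=0, U2=0, U3=0, U4=0, U5=0, U6=0, U7=0, U8=1, U9=0, giving Y=0. Observed 1.
Test 1: faults giving observed 1 are {U9 stuck-at-1}.
Only U9 stuck-at-1 is consistent with every test.

U9 stuck-at-1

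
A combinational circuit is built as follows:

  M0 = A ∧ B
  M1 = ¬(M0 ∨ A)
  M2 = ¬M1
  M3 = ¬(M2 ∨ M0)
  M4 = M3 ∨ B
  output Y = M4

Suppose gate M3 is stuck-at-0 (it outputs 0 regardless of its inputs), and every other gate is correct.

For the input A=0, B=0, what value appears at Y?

Propagate with M3 forced: M0=0, M1=1, M2=0, M3=0 [stuck-at-0], M4=0.
So Y = 0. (Without the fault it would be 1.)

0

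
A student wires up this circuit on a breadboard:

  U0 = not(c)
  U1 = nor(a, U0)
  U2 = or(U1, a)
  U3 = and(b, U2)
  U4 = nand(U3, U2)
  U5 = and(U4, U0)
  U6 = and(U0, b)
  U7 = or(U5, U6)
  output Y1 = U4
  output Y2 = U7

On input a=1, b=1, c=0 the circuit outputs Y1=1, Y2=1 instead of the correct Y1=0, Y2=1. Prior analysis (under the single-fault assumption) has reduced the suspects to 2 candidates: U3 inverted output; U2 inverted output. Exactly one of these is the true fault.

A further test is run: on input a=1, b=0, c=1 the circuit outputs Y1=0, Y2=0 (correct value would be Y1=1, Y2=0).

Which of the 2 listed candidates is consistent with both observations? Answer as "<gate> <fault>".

Evaluate each candidate on input a=1, b=0, c=1:
  U3 inverted output: U0=0, U1=0, U2=1, U3=1 [inverted output], U4=0, U5=0, U6=0, U7=0 → Y1=0, Y2=0 — matches
  U2 inverted output: U0=0, U1=0, U2=0 [inverted output], U3=0, U4=1, U5=0, U6=0, U7=0 → Y1=1, Y2=0 — eliminated
Only U3 inverted output reproduces the observed Y1=0, Y2=0.

U3 inverted output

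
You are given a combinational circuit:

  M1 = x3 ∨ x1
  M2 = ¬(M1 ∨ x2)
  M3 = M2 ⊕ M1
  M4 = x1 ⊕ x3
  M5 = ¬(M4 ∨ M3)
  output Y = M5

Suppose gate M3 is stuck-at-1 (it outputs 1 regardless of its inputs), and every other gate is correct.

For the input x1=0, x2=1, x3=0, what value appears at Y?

0

Propagate with M3 forced: M1=0, M2=0, M3=1 [stuck-at-1], M4=0, M5=0.
So Y = 0. (Without the fault it would be 1.)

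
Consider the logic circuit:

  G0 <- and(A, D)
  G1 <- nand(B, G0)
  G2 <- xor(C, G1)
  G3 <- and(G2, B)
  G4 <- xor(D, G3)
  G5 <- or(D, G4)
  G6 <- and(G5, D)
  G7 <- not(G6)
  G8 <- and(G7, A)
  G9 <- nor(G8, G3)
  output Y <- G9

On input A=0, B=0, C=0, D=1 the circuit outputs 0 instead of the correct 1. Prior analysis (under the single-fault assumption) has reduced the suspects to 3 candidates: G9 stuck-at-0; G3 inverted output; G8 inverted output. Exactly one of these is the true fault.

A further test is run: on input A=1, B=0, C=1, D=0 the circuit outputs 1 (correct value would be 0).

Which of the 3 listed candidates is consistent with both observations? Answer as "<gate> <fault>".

G8 inverted output

Evaluate each candidate on input A=1, B=0, C=1, D=0:
  G9 stuck-at-0: G0=0, G1=1, G2=0, G3=0, G4=0, G5=0, G6=0, G7=1, G8=1, G9=0 [stuck-at-0] → 0 — eliminated
  G3 inverted output: G0=0, G1=1, G2=0, G3=1 [inverted output], G4=1, G5=1, G6=0, G7=1, G8=1, G9=0 → 0 — eliminated
  G8 inverted output: G0=0, G1=1, G2=0, G3=0, G4=0, G5=0, G6=0, G7=1, G8=0 [inverted output], G9=1 → 1 — matches
Only G8 inverted output reproduces the observed 1.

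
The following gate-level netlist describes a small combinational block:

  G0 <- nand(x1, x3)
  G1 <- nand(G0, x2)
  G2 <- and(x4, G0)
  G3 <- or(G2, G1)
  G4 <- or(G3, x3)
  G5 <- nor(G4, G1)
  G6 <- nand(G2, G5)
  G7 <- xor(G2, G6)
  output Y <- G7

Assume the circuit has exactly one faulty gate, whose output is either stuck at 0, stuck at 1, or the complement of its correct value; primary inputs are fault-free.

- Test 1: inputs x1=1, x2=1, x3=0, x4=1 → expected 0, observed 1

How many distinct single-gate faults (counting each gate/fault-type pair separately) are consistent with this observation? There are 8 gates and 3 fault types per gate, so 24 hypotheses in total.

Fault-free: G0=1, G1=0, G2=1, G3=1, G4=1, G5=0, G6=1, G7=0 → 0. Observed 1.
  G0: stuck-at-0, inverted output ✓; others ✗
  G1: none of the 3 fault types match ✗
  G2: stuck-at-0, inverted output ✓; others ✗
  G3: stuck-at-0, inverted output ✓; others ✗
  G4: stuck-at-0, inverted output ✓; others ✗
  G5: stuck-at-1, inverted output ✓; others ✗
  G6: stuck-at-0, inverted output ✓; others ✗
  G7: stuck-at-1, inverted output ✓; others ✗
Consistent faults: {G0 stuck-at-0, G0 inverted output, G2 stuck-at-0, G2 inverted output, G3 stuck-at-0, G3 inverted output, G4 stuck-at-0, G4 inverted output, G5 stuck-at-1, G5 inverted output, G6 stuck-at-0, G6 inverted output, G7 stuck-at-1, G7 inverted output} — 14 in all.

14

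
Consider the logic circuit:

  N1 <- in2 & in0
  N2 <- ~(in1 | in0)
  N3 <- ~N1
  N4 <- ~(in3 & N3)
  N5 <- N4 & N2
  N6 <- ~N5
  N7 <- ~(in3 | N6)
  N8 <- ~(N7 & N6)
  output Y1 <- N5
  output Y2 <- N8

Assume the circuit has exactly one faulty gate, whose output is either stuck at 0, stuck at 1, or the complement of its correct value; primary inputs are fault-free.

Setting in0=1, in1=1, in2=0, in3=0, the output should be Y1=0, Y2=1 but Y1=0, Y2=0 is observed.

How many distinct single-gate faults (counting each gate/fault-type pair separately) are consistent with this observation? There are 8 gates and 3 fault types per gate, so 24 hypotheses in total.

Fault-free: N1=0, N2=0, N3=1, N4=1, N5=0, N6=1, N7=0, N8=1 → Y1=0, Y2=1. Observed Y1=0, Y2=0.
  N1: none of the 3 fault types match ✗
  N2: none of the 3 fault types match ✗
  N3: none of the 3 fault types match ✗
  N4: none of the 3 fault types match ✗
  N5: none of the 3 fault types match ✗
  N6: none of the 3 fault types match ✗
  N7: stuck-at-1, inverted output ✓; others ✗
  N8: stuck-at-0, inverted output ✓; others ✗
Consistent faults: {N7 stuck-at-1, N7 inverted output, N8 stuck-at-0, N8 inverted output} — 4 in all.

4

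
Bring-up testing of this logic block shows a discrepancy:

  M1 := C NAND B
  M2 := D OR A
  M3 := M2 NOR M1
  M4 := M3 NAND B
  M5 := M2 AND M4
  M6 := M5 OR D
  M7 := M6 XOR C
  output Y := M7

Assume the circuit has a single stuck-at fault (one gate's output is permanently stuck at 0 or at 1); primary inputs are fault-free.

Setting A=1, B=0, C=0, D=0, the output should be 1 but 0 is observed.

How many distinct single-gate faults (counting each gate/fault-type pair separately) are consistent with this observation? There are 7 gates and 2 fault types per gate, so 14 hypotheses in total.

5

Fault-free: M1=1, M2=1, M3=0, M4=1, M5=1, M6=1, M7=1 → 1. Observed 0.
  M1 stuck-at-0: output 1 ✗
  M1 stuck-at-1: output 1 ✗
  M2 stuck-at-0: output 0 ✓
  M2 stuck-at-1: output 1 ✗
  M3 stuck-at-0: output 1 ✗
  M3 stuck-at-1: output 1 ✗
  M4 stuck-at-0: output 0 ✓
  M4 stuck-at-1: output 1 ✗
  M5 stuck-at-0: output 0 ✓
  M5 stuck-at-1: output 1 ✗
  M6 stuck-at-0: output 0 ✓
  M6 stuck-at-1: output 1 ✗
  M7 stuck-at-0: output 0 ✓
  M7 stuck-at-1: output 1 ✗
Consistent faults: {M2 stuck-at-0, M4 stuck-at-0, M5 stuck-at-0, M6 stuck-at-0, M7 stuck-at-0} — 5 in all.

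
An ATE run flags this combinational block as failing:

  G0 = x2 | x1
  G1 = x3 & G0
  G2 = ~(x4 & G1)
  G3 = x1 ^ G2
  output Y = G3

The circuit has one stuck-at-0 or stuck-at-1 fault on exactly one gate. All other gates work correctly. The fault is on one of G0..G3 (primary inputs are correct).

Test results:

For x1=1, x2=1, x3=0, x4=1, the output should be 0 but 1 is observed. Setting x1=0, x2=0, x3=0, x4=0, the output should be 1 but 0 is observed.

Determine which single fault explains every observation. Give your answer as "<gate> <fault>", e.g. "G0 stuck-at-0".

Fault-free values for test 1 (x1=1, x2=1, x3=0, x4=1): G0=1, G1=0, G2=1, G3=0, giving Y=0. Observed 1.
Test 1: faults giving observed 1 are {G1 stuck-at-1, G2 stuck-at-0, G3 stuck-at-1}.
Test 2 (x1=0, x2=0, x3=0, x4=0): fault-free G0=0, G1=0, G2=1, G3=1 → 1; observed 0. Eliminates G1 stuck-at-1, G3 stuck-at-1.
Only G2 stuck-at-0 is consistent with every test.

G2 stuck-at-0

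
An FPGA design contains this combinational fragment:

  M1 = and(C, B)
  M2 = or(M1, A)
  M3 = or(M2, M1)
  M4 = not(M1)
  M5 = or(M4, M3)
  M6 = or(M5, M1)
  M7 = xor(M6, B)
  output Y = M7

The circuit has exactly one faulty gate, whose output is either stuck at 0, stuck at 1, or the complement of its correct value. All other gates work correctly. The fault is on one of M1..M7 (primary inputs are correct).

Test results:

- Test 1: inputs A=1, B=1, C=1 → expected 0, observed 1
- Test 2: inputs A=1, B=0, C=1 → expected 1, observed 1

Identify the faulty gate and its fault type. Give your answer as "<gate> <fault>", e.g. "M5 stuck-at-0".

Fault-free values for test 1 (A=1, B=1, C=1): M1=1, M2=1, M3=1, M4=0, M5=1, M6=1, M7=0, giving Y=0. Observed 1.
Test 1: faults giving observed 1 are {M6 stuck-at-0, M6 inverted output, M7 stuck-at-1, M7 inverted output}.
Test 2 (A=1, B=0, C=1): fault-free M1=0, M2=1, M3=1, M4=1, M5=1, M6=1, M7=1 → 1; observed 1. Eliminates M6 stuck-at-0, M6 inverted output, M7 inverted output.
Only M7 stuck-at-1 is consistent with every test.

M7 stuck-at-1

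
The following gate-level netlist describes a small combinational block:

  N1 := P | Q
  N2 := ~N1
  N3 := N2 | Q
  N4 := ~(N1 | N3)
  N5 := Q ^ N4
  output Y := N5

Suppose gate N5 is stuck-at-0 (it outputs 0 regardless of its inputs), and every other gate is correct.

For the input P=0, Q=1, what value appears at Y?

Propagate with N5 forced: N1=1, N2=0, N3=1, N4=0, N5=0 [stuck-at-0].
So Y = 0. (Without the fault it would be 1.)

0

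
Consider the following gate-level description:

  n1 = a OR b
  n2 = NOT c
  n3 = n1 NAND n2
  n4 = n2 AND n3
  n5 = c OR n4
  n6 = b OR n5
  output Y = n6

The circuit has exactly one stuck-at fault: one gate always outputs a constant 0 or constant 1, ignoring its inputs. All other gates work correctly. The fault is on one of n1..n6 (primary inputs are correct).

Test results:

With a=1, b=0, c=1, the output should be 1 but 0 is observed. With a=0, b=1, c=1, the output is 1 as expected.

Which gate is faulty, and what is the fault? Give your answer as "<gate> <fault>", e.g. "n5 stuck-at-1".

Fault-free values for test 1 (a=1, b=0, c=1): n1=1, n2=0, n3=1, n4=0, n5=1, n6=1, giving Y=1. Observed 0.
Test 1: faults giving observed 0 are {n5 stuck-at-0, n6 stuck-at-0}.
Test 2 (a=0, b=1, c=1): fault-free n1=1, n2=0, n3=1, n4=0, n5=1, n6=1 → 1; observed 1. Eliminates n6 stuck-at-0.
Only n5 stuck-at-0 is consistent with every test.

n5 stuck-at-0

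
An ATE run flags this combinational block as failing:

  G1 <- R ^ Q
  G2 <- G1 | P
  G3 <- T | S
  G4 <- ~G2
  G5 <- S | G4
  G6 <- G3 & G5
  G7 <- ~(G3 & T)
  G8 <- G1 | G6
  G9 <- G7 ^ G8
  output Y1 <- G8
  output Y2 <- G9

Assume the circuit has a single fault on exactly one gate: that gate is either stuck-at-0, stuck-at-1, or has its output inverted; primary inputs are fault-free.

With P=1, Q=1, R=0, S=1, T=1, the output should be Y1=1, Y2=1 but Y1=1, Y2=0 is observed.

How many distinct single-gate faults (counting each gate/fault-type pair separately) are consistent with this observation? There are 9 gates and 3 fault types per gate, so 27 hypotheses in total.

Fault-free: G1=1, G2=1, G3=1, G4=0, G5=1, G6=1, G7=0, G8=1, G9=1 → Y1=1, Y2=1. Observed Y1=1, Y2=0.
  G1: none of the 3 fault types match ✗
  G2: none of the 3 fault types match ✗
  G3: stuck-at-0, inverted output ✓; others ✗
  G4: none of the 3 fault types match ✗
  G5: none of the 3 fault types match ✗
  G6: none of the 3 fault types match ✗
  G7: stuck-at-1, inverted output ✓; others ✗
  G8: none of the 3 fault types match ✗
  G9: stuck-at-0, inverted output ✓; others ✗
Consistent faults: {G3 stuck-at-0, G3 inverted output, G7 stuck-at-1, G7 inverted output, G9 stuck-at-0, G9 inverted output} — 6 in all.

6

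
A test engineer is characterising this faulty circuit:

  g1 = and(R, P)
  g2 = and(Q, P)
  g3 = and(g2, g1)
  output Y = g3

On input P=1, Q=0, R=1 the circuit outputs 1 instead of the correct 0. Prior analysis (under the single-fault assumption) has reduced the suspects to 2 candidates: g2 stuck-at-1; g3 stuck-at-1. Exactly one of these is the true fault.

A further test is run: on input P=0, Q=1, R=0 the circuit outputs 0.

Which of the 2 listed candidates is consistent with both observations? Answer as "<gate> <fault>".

g2 stuck-at-1

Evaluate each candidate on input P=0, Q=1, R=0:
  g2 stuck-at-1: g1=0, g2=1 [stuck-at-1], g3=0 → 0 — matches
  g3 stuck-at-1: g1=0, g2=0, g3=1 [stuck-at-1] → 1 — eliminated
Only g2 stuck-at-1 reproduces the observed 0.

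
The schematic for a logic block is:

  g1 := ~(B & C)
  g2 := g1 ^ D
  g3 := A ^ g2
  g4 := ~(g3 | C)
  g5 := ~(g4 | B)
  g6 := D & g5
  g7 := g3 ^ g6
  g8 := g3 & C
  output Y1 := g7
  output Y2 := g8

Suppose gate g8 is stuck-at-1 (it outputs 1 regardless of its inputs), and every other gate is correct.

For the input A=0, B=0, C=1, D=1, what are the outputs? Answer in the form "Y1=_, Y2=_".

Y1=1, Y2=1

Propagate with g8 forced: g1=1, g2=0, g3=0, g4=0, g5=1, g6=1, g7=1, g8=1 [stuck-at-1].
So the outputs are Y1=1, Y2=1. (Without the fault they would be Y1=1, Y2=0.)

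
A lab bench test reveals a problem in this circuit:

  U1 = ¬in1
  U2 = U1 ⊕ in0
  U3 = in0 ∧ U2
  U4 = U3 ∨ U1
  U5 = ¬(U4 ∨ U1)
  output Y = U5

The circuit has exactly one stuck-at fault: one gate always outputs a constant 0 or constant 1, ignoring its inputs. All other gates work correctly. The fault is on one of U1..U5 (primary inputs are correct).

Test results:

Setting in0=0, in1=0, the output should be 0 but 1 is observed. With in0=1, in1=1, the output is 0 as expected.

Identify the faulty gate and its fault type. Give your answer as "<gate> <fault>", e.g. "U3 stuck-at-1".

U1 stuck-at-0

Fault-free values for test 1 (in0=0, in1=0): U1=1, U2=1, U3=0, U4=1, U5=0, giving Y=0. Observed 1.
Test 1: faults giving observed 1 are {U1 stuck-at-0, U5 stuck-at-1}.
Test 2 (in0=1, in1=1): fault-free U1=0, U2=1, U3=1, U4=1, U5=0 → 0; observed 0. Eliminates U5 stuck-at-1.
Only U1 stuck-at-0 is consistent with every test.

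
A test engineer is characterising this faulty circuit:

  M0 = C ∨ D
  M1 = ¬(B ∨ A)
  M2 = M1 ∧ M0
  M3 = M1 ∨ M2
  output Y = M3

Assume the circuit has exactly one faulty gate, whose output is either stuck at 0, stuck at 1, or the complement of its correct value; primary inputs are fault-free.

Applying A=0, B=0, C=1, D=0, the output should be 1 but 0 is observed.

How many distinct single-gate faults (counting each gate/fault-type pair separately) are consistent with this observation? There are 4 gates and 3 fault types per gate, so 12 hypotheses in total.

4

Fault-free: M0=1, M1=1, M2=1, M3=1 → 1. Observed 0.
  M0 stuck-at-0: output 1 ✗
  M0 stuck-at-1: output 1 ✗
  M0 inverted output: output 1 ✗
  M1 stuck-at-0: output 0 ✓
  M1 stuck-at-1: output 1 ✗
  M1 inverted output: output 0 ✓
  M2 stuck-at-0: output 1 ✗
  M2 stuck-at-1: output 1 ✗
  M2 inverted output: output 1 ✗
  M3 stuck-at-0: output 0 ✓
  M3 stuck-at-1: output 1 ✗
  M3 inverted output: output 0 ✓
Consistent faults: {M1 stuck-at-0, M1 inverted output, M3 stuck-at-0, M3 inverted output} — 4 in all.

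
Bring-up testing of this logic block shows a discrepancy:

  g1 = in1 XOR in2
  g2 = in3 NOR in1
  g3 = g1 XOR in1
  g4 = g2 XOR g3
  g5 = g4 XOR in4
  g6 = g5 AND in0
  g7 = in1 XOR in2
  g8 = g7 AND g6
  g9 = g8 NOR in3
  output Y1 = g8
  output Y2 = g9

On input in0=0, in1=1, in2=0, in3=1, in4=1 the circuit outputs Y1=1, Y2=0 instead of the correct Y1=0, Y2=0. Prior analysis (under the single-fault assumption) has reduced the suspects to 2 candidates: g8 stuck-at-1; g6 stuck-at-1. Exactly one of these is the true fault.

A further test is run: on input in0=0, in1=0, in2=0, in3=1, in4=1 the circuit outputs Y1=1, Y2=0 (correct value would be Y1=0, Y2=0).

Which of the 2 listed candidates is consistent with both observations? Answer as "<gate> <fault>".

g8 stuck-at-1

Evaluate each candidate on input in0=0, in1=0, in2=0, in3=1, in4=1:
  g8 stuck-at-1: g1=0, g2=0, g3=0, g4=0, g5=1, g6=0, g7=0, g8=1 [stuck-at-1], g9=0 → Y1=1, Y2=0 — matches
  g6 stuck-at-1: g1=0, g2=0, g3=0, g4=0, g5=1, g6=1 [stuck-at-1], g7=0, g8=0, g9=0 → Y1=0, Y2=0 — eliminated
Only g8 stuck-at-1 reproduces the observed Y1=1, Y2=0.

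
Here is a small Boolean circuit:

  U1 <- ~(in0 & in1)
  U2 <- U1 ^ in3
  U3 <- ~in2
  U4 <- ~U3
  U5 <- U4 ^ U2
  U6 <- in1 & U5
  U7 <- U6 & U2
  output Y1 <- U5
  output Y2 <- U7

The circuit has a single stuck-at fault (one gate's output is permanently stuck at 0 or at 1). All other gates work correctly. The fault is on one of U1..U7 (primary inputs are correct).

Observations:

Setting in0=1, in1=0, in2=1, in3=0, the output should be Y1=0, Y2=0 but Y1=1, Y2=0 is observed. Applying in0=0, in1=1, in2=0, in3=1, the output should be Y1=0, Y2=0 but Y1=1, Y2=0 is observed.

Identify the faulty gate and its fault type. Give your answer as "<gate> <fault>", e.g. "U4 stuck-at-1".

U5 stuck-at-1

Fault-free values for test 1 (in0=1, in1=0, in2=1, in3=0): U1=1, U2=1, U3=0, U4=1, U5=0, U6=0, U7=0, giving Y1=0, Y2=0. Observed Y1=1, Y2=0.
Test 1: faults giving observed Y1=1, Y2=0 are {U1 stuck-at-0, U2 stuck-at-0, U3 stuck-at-1, U4 stuck-at-0, U5 stuck-at-1}.
Test 2 (in0=0, in1=1, in2=0, in3=1): fault-free U1=1, U2=0, U3=1, U4=0, U5=0, U6=0, U7=0 → Y1=0, Y2=0; observed Y1=1, Y2=0. Eliminates U1 stuck-at-0, U2 stuck-at-0, U3 stuck-at-1, U4 stuck-at-0.
Only U5 stuck-at-1 is consistent with every test.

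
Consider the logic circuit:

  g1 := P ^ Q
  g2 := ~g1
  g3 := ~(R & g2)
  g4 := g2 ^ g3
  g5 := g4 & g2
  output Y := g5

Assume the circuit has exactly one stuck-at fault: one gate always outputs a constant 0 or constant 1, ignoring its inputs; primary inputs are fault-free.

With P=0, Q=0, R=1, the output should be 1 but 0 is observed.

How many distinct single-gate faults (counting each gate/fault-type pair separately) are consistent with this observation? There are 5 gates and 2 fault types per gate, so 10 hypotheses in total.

Fault-free: g1=0, g2=1, g3=0, g4=1, g5=1 → 1. Observed 0.
  g1 stuck-at-0: output 1 ✗
  g1 stuck-at-1: output 0 ✓
  g2 stuck-at-0: output 0 ✓
  g2 stuck-at-1: output 1 ✗
  g3 stuck-at-0: output 1 ✗
  g3 stuck-at-1: output 0 ✓
  g4 stuck-at-0: output 0 ✓
  g4 stuck-at-1: output 1 ✗
  g5 stuck-at-0: output 0 ✓
  g5 stuck-at-1: output 1 ✗
Consistent faults: {g1 stuck-at-1, g2 stuck-at-0, g3 stuck-at-1, g4 stuck-at-0, g5 stuck-at-0} — 5 in all.

5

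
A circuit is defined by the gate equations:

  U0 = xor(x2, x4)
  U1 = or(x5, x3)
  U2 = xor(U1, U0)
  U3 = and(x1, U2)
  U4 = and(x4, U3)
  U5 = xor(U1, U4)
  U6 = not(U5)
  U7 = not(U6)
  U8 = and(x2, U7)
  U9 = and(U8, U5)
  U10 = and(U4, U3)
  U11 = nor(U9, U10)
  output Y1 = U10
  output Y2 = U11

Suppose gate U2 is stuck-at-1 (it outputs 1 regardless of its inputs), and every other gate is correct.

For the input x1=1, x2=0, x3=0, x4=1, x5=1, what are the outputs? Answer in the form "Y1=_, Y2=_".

Y1=1, Y2=0

Propagate with U2 forced: U0=1, U1=1, U2=1 [stuck-at-1], U3=1, U4=1, U5=0, U6=1, U7=0, U8=0, U9=0, U10=1, U11=0.
So the outputs are Y1=1, Y2=0. (Without the fault they would be Y1=0, Y2=1.)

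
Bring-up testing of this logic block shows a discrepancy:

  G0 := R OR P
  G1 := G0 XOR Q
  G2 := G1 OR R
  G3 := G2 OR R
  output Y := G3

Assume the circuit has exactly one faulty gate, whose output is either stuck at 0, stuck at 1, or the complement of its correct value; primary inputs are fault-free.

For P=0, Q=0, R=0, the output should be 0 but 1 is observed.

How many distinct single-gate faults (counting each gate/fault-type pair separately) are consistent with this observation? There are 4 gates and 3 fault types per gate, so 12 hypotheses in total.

Fault-free: G0=0, G1=0, G2=0, G3=0 → 0. Observed 1.
  G0 stuck-at-0: output 0 ✗
  G0 stuck-at-1: output 1 ✓
  G0 inverted output: output 1 ✓
  G1 stuck-at-0: output 0 ✗
  G1 stuck-at-1: output 1 ✓
  G1 inverted output: output 1 ✓
  G2 stuck-at-0: output 0 ✗
  G2 stuck-at-1: output 1 ✓
  G2 inverted output: output 1 ✓
  G3 stuck-at-0: output 0 ✗
  G3 stuck-at-1: output 1 ✓
  G3 inverted output: output 1 ✓
Consistent faults: {G0 stuck-at-1, G0 inverted output, G1 stuck-at-1, G1 inverted output, G2 stuck-at-1, G2 inverted output, G3 stuck-at-1, G3 inverted output} — 8 in all.

8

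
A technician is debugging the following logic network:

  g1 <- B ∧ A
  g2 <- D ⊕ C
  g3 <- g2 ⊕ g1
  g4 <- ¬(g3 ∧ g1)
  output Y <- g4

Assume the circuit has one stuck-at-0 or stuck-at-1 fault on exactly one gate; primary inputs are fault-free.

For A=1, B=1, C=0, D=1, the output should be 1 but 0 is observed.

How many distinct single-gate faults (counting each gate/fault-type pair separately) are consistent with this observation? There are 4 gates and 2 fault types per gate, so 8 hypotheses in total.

Fault-free: g1=1, g2=1, g3=0, g4=1 → 1. Observed 0.
  g1 stuck-at-0: output 1 ✗
  g1 stuck-at-1: output 1 ✗
  g2 stuck-at-0: output 0 ✓
  g2 stuck-at-1: output 1 ✗
  g3 stuck-at-0: output 1 ✗
  g3 stuck-at-1: output 0 ✓
  g4 stuck-at-0: output 0 ✓
  g4 stuck-at-1: output 1 ✗
Consistent faults: {g2 stuck-at-0, g3 stuck-at-1, g4 stuck-at-0} — 3 in all.

3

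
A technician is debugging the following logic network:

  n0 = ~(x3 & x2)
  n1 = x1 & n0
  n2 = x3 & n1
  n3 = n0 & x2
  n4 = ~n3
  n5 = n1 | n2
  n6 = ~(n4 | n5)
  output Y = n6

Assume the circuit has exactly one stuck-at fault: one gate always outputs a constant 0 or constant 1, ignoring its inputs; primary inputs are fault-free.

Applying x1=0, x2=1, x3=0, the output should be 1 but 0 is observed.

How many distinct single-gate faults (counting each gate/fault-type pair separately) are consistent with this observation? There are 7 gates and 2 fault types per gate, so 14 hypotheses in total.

Fault-free: n0=1, n1=0, n2=0, n3=1, n4=0, n5=0, n6=1 → 1. Observed 0.
  n0 stuck-at-0: output 0 ✓
  n0 stuck-at-1: output 1 ✗
  n1 stuck-at-0: output 1 ✗
  n1 stuck-at-1: output 0 ✓
  n2 stuck-at-0: output 1 ✗
  n2 stuck-at-1: output 0 ✓
  n3 stuck-at-0: output 0 ✓
  n3 stuck-at-1: output 1 ✗
  n4 stuck-at-0: output 1 ✗
  n4 stuck-at-1: output 0 ✓
  n5 stuck-at-0: output 1 ✗
  n5 stuck-at-1: output 0 ✓
  n6 stuck-at-0: output 0 ✓
  n6 stuck-at-1: output 1 ✗
Consistent faults: {n0 stuck-at-0, n1 stuck-at-1, n2 stuck-at-1, n3 stuck-at-0, n4 stuck-at-1, n5 stuck-at-1, n6 stuck-at-0} — 7 in all.

7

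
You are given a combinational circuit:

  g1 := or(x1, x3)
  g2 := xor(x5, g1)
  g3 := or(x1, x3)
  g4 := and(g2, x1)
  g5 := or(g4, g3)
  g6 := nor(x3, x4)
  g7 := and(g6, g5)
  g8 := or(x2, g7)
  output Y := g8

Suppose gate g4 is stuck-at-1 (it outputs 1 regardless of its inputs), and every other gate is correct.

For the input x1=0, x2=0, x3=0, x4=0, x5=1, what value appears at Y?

1

Propagate with g4 forced: g1=0, g2=1, g3=0, g4=1 [stuck-at-1], g5=1, g6=1, g7=1, g8=1.
So Y = 1. (Without the fault it would be 0.)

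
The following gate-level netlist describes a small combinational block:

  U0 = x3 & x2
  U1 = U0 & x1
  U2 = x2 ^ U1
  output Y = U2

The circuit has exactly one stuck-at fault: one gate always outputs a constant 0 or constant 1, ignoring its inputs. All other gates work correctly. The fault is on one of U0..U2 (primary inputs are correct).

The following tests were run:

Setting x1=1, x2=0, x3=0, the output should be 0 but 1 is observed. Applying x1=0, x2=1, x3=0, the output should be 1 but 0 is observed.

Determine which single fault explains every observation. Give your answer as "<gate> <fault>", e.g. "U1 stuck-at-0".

Fault-free values for test 1 (x1=1, x2=0, x3=0): U0=0, U1=0, U2=0, giving Y=0. Observed 1.
Test 1: faults giving observed 1 are {U0 stuck-at-1, U1 stuck-at-1, U2 stuck-at-1}.
Test 2 (x1=0, x2=1, x3=0): fault-free U0=0, U1=0, U2=1 → 1; observed 0. Eliminates U0 stuck-at-1, U2 stuck-at-1.
Only U1 stuck-at-1 is consistent with every test.

U1 stuck-at-1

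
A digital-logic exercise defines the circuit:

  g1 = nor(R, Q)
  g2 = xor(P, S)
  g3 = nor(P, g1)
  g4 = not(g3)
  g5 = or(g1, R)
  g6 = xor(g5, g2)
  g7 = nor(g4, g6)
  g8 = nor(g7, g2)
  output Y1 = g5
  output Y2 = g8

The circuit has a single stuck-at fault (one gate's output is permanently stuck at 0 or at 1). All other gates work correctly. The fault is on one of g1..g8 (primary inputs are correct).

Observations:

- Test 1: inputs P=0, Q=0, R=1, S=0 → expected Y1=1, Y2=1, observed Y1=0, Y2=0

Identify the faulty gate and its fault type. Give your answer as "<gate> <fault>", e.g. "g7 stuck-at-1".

Fault-free values for test 1 (P=0, Q=0, R=1, S=0): g1=0, g2=0, g3=1, g4=0, g5=1, g6=1, g7=0, g8=1, giving Y1=1, Y2=1. Observed Y1=0, Y2=0.
Test 1: faults giving observed Y1=0, Y2=0 are {g5 stuck-at-0}.
Only g5 stuck-at-0 is consistent with every test.

g5 stuck-at-0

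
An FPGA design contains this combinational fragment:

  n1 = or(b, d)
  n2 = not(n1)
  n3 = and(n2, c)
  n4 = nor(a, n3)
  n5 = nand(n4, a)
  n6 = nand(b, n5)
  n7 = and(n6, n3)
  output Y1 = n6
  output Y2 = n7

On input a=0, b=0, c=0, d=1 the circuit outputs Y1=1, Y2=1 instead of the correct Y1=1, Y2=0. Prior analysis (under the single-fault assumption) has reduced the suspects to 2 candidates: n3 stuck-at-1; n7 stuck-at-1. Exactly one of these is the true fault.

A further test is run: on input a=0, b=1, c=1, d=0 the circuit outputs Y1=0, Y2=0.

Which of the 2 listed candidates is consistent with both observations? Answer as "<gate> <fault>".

Evaluate each candidate on input a=0, b=1, c=1, d=0:
  n3 stuck-at-1: n1=1, n2=0, n3=1 [stuck-at-1], n4=0, n5=1, n6=0, n7=0 → Y1=0, Y2=0 — matches
  n7 stuck-at-1: n1=1, n2=0, n3=0, n4=1, n5=1, n6=0, n7=1 [stuck-at-1] → Y1=0, Y2=1 — eliminated
Only n3 stuck-at-1 reproduces the observed Y1=0, Y2=0.

n3 stuck-at-1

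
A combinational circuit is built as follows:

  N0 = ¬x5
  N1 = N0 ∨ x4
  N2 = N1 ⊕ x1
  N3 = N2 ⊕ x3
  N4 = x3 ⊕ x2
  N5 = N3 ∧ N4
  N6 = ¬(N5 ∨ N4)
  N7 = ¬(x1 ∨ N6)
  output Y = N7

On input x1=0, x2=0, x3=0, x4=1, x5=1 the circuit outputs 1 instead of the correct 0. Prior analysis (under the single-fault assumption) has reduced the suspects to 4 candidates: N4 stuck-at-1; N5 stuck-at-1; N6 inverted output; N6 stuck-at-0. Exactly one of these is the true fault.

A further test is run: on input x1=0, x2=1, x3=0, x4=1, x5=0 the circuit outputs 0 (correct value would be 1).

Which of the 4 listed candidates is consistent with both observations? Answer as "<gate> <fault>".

N6 inverted output

Evaluate each candidate on input x1=0, x2=1, x3=0, x4=1, x5=0:
  N4 stuck-at-1: N0=1, N1=1, N2=1, N3=1, N4=1 [stuck-at-1], N5=1, N6=0, N7=1 → 1 — eliminated
  N5 stuck-at-1: N0=1, N1=1, N2=1, N3=1, N4=1, N5=1 [stuck-at-1], N6=0, N7=1 → 1 — eliminated
  N6 inverted output: N0=1, N1=1, N2=1, N3=1, N4=1, N5=1, N6=1 [inverted output], N7=0 → 0 — matches
  N6 stuck-at-0: N0=1, N1=1, N2=1, N3=1, N4=1, N5=1, N6=0 [stuck-at-0], N7=1 → 1 — eliminated
Only N6 inverted output reproduces the observed 0.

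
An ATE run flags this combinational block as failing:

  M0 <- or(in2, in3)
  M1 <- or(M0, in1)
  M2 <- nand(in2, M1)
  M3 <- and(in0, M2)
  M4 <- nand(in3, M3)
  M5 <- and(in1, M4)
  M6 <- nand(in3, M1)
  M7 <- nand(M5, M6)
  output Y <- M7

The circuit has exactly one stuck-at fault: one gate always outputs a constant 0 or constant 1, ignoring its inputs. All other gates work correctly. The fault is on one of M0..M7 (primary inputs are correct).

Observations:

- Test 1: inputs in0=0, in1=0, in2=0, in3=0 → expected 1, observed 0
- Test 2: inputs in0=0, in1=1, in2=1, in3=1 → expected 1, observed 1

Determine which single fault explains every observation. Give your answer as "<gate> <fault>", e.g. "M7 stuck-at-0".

Fault-free values for test 1 (in0=0, in1=0, in2=0, in3=0): M0=0, M1=0, M2=1, M3=0, M4=1, M5=0, M6=1, M7=1, giving Y=1. Observed 0.
Test 1: faults giving observed 0 are {M5 stuck-at-1, M7 stuck-at-0}.
Test 2 (in0=0, in1=1, in2=1, in3=1): fault-free M0=1, M1=1, M2=0, M3=0, M4=1, M5=1, M6=0, M7=1 → 1; observed 1. Eliminates M7 stuck-at-0.
Only M5 stuck-at-1 is consistent with every test.

M5 stuck-at-1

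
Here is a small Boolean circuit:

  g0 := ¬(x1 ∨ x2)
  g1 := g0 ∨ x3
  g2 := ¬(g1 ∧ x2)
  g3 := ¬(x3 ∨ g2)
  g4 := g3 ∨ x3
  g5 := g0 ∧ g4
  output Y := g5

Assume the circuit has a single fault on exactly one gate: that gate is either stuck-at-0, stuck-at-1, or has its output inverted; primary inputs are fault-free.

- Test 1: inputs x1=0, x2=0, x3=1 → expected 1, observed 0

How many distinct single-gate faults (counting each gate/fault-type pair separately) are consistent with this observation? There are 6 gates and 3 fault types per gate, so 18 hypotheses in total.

6

Fault-free: g0=1, g1=1, g2=1, g3=0, g4=1, g5=1 → 1. Observed 0.
  g0: stuck-at-0, inverted output ✓; others ✗
  g1: none of the 3 fault types match ✗
  g2: none of the 3 fault types match ✗
  g3: none of the 3 fault types match ✗
  g4: stuck-at-0, inverted output ✓; others ✗
  g5: stuck-at-0, inverted output ✓; others ✗
Consistent faults: {g0 stuck-at-0, g0 inverted output, g4 stuck-at-0, g4 inverted output, g5 stuck-at-0, g5 inverted output} — 6 in all.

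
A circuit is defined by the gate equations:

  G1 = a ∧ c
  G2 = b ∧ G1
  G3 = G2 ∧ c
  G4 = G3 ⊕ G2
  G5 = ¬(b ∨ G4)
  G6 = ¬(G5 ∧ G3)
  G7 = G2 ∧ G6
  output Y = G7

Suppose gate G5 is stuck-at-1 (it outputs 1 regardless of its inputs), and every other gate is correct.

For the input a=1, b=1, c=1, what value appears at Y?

Propagate with G5 forced: G1=1, G2=1, G3=1, G4=0, G5=1 [stuck-at-1], G6=0, G7=0.
So Y = 0. (Without the fault it would be 1.)

0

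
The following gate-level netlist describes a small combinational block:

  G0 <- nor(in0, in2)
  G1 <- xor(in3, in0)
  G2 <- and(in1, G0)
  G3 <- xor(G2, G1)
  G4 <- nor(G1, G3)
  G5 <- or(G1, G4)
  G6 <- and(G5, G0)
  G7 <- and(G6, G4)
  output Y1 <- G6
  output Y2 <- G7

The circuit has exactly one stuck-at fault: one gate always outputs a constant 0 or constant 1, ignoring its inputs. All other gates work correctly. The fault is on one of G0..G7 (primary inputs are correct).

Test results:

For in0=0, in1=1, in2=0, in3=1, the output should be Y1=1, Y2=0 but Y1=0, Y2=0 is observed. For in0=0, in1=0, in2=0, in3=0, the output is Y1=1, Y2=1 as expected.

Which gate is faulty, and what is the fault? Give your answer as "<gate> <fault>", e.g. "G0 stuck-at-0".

Fault-free values for test 1 (in0=0, in1=1, in2=0, in3=1): G0=1, G1=1, G2=1, G3=0, G4=0, G5=1, G6=1, G7=0, giving Y1=1, Y2=0. Observed Y1=0, Y2=0.
Test 1: faults giving observed Y1=0, Y2=0 are {G0 stuck-at-0, G1 stuck-at-0, G5 stuck-at-0, G6 stuck-at-0}.
Test 2 (in0=0, in1=0, in2=0, in3=0): fault-free G0=1, G1=0, G2=0, G3=0, G4=1, G5=1, G6=1, G7=1 → Y1=1, Y2=1; observed Y1=1, Y2=1. Eliminates G0 stuck-at-0, G5 stuck-at-0, G6 stuck-at-0.
Only G1 stuck-at-0 is consistent with every test.

G1 stuck-at-0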